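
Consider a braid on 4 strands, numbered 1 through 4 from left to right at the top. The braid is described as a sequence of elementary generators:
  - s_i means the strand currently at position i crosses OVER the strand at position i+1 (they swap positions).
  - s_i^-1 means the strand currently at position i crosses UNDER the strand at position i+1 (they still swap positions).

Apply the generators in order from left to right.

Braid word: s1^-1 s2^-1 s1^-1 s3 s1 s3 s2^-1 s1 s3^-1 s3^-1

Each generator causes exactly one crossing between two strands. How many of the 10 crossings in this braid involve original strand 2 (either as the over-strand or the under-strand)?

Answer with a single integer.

Answer: 4

Derivation:
Gen 1: crossing 1x2. Involves strand 2? yes. Count so far: 1
Gen 2: crossing 1x3. Involves strand 2? no. Count so far: 1
Gen 3: crossing 2x3. Involves strand 2? yes. Count so far: 2
Gen 4: crossing 1x4. Involves strand 2? no. Count so far: 2
Gen 5: crossing 3x2. Involves strand 2? yes. Count so far: 3
Gen 6: crossing 4x1. Involves strand 2? no. Count so far: 3
Gen 7: crossing 3x1. Involves strand 2? no. Count so far: 3
Gen 8: crossing 2x1. Involves strand 2? yes. Count so far: 4
Gen 9: crossing 3x4. Involves strand 2? no. Count so far: 4
Gen 10: crossing 4x3. Involves strand 2? no. Count so far: 4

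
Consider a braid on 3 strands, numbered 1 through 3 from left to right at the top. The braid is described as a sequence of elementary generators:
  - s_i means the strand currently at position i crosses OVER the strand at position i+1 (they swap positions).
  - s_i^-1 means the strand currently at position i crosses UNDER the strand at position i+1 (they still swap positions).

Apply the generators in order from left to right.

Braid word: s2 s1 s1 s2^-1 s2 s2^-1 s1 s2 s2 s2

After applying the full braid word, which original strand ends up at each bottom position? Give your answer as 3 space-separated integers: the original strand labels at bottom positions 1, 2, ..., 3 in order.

Answer: 2 3 1

Derivation:
Gen 1 (s2): strand 2 crosses over strand 3. Perm now: [1 3 2]
Gen 2 (s1): strand 1 crosses over strand 3. Perm now: [3 1 2]
Gen 3 (s1): strand 3 crosses over strand 1. Perm now: [1 3 2]
Gen 4 (s2^-1): strand 3 crosses under strand 2. Perm now: [1 2 3]
Gen 5 (s2): strand 2 crosses over strand 3. Perm now: [1 3 2]
Gen 6 (s2^-1): strand 3 crosses under strand 2. Perm now: [1 2 3]
Gen 7 (s1): strand 1 crosses over strand 2. Perm now: [2 1 3]
Gen 8 (s2): strand 1 crosses over strand 3. Perm now: [2 3 1]
Gen 9 (s2): strand 3 crosses over strand 1. Perm now: [2 1 3]
Gen 10 (s2): strand 1 crosses over strand 3. Perm now: [2 3 1]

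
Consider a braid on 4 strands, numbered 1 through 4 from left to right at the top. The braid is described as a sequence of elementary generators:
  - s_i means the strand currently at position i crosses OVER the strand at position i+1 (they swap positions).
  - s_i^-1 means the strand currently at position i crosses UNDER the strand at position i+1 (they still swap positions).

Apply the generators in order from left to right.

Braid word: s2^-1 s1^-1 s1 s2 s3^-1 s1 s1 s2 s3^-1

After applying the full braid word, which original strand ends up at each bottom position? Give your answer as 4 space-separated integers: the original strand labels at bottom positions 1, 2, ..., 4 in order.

Gen 1 (s2^-1): strand 2 crosses under strand 3. Perm now: [1 3 2 4]
Gen 2 (s1^-1): strand 1 crosses under strand 3. Perm now: [3 1 2 4]
Gen 3 (s1): strand 3 crosses over strand 1. Perm now: [1 3 2 4]
Gen 4 (s2): strand 3 crosses over strand 2. Perm now: [1 2 3 4]
Gen 5 (s3^-1): strand 3 crosses under strand 4. Perm now: [1 2 4 3]
Gen 6 (s1): strand 1 crosses over strand 2. Perm now: [2 1 4 3]
Gen 7 (s1): strand 2 crosses over strand 1. Perm now: [1 2 4 3]
Gen 8 (s2): strand 2 crosses over strand 4. Perm now: [1 4 2 3]
Gen 9 (s3^-1): strand 2 crosses under strand 3. Perm now: [1 4 3 2]

Answer: 1 4 3 2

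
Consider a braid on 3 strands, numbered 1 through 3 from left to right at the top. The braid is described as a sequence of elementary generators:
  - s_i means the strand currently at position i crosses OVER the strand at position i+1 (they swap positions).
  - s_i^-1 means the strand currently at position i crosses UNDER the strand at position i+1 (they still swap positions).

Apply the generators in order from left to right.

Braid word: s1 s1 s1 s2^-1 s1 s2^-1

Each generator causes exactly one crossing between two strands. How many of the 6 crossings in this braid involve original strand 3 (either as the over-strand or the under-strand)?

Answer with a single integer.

Gen 1: crossing 1x2. Involves strand 3? no. Count so far: 0
Gen 2: crossing 2x1. Involves strand 3? no. Count so far: 0
Gen 3: crossing 1x2. Involves strand 3? no. Count so far: 0
Gen 4: crossing 1x3. Involves strand 3? yes. Count so far: 1
Gen 5: crossing 2x3. Involves strand 3? yes. Count so far: 2
Gen 6: crossing 2x1. Involves strand 3? no. Count so far: 2

Answer: 2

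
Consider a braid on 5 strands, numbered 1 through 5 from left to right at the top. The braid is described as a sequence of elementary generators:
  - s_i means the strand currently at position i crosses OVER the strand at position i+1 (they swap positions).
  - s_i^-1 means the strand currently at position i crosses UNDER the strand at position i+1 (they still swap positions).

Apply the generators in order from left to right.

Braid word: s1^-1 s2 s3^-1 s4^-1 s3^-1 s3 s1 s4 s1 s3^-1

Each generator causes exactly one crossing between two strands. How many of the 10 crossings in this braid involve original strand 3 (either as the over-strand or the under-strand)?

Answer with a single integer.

Gen 1: crossing 1x2. Involves strand 3? no. Count so far: 0
Gen 2: crossing 1x3. Involves strand 3? yes. Count so far: 1
Gen 3: crossing 1x4. Involves strand 3? no. Count so far: 1
Gen 4: crossing 1x5. Involves strand 3? no. Count so far: 1
Gen 5: crossing 4x5. Involves strand 3? no. Count so far: 1
Gen 6: crossing 5x4. Involves strand 3? no. Count so far: 1
Gen 7: crossing 2x3. Involves strand 3? yes. Count so far: 2
Gen 8: crossing 5x1. Involves strand 3? no. Count so far: 2
Gen 9: crossing 3x2. Involves strand 3? yes. Count so far: 3
Gen 10: crossing 4x1. Involves strand 3? no. Count so far: 3

Answer: 3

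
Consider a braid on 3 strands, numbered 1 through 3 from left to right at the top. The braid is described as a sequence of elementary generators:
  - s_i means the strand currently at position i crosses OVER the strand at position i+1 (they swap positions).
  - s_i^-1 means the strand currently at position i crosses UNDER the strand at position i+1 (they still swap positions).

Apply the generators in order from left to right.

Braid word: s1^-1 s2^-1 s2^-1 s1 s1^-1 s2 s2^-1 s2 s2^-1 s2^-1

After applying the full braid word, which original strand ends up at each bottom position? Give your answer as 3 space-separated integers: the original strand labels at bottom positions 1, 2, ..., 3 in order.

Answer: 2 3 1

Derivation:
Gen 1 (s1^-1): strand 1 crosses under strand 2. Perm now: [2 1 3]
Gen 2 (s2^-1): strand 1 crosses under strand 3. Perm now: [2 3 1]
Gen 3 (s2^-1): strand 3 crosses under strand 1. Perm now: [2 1 3]
Gen 4 (s1): strand 2 crosses over strand 1. Perm now: [1 2 3]
Gen 5 (s1^-1): strand 1 crosses under strand 2. Perm now: [2 1 3]
Gen 6 (s2): strand 1 crosses over strand 3. Perm now: [2 3 1]
Gen 7 (s2^-1): strand 3 crosses under strand 1. Perm now: [2 1 3]
Gen 8 (s2): strand 1 crosses over strand 3. Perm now: [2 3 1]
Gen 9 (s2^-1): strand 3 crosses under strand 1. Perm now: [2 1 3]
Gen 10 (s2^-1): strand 1 crosses under strand 3. Perm now: [2 3 1]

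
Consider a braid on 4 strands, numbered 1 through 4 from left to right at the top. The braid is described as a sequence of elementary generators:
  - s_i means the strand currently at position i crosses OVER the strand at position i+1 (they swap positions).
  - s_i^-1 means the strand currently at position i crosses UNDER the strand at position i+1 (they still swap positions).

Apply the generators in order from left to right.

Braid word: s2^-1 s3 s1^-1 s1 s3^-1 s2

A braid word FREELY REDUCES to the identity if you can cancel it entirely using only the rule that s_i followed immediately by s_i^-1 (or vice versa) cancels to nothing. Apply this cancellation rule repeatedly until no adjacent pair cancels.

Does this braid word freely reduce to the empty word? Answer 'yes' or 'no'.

Gen 1 (s2^-1): push. Stack: [s2^-1]
Gen 2 (s3): push. Stack: [s2^-1 s3]
Gen 3 (s1^-1): push. Stack: [s2^-1 s3 s1^-1]
Gen 4 (s1): cancels prior s1^-1. Stack: [s2^-1 s3]
Gen 5 (s3^-1): cancels prior s3. Stack: [s2^-1]
Gen 6 (s2): cancels prior s2^-1. Stack: []
Reduced word: (empty)

Answer: yes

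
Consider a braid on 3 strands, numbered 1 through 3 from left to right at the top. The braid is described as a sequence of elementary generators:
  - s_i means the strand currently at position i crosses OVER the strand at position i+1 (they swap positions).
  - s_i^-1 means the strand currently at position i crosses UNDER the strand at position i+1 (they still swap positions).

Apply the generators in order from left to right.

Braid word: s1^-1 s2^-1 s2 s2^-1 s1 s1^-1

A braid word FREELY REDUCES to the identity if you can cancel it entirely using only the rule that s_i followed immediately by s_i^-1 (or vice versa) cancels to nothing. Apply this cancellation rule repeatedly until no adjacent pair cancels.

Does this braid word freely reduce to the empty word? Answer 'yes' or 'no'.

Gen 1 (s1^-1): push. Stack: [s1^-1]
Gen 2 (s2^-1): push. Stack: [s1^-1 s2^-1]
Gen 3 (s2): cancels prior s2^-1. Stack: [s1^-1]
Gen 4 (s2^-1): push. Stack: [s1^-1 s2^-1]
Gen 5 (s1): push. Stack: [s1^-1 s2^-1 s1]
Gen 6 (s1^-1): cancels prior s1. Stack: [s1^-1 s2^-1]
Reduced word: s1^-1 s2^-1

Answer: no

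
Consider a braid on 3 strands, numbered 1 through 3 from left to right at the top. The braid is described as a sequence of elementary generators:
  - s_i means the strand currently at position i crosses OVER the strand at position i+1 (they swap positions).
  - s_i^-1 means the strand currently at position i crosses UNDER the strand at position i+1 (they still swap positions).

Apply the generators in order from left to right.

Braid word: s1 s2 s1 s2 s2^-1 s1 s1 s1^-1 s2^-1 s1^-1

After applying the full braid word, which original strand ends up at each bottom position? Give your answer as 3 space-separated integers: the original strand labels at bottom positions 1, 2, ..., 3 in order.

Answer: 1 2 3

Derivation:
Gen 1 (s1): strand 1 crosses over strand 2. Perm now: [2 1 3]
Gen 2 (s2): strand 1 crosses over strand 3. Perm now: [2 3 1]
Gen 3 (s1): strand 2 crosses over strand 3. Perm now: [3 2 1]
Gen 4 (s2): strand 2 crosses over strand 1. Perm now: [3 1 2]
Gen 5 (s2^-1): strand 1 crosses under strand 2. Perm now: [3 2 1]
Gen 6 (s1): strand 3 crosses over strand 2. Perm now: [2 3 1]
Gen 7 (s1): strand 2 crosses over strand 3. Perm now: [3 2 1]
Gen 8 (s1^-1): strand 3 crosses under strand 2. Perm now: [2 3 1]
Gen 9 (s2^-1): strand 3 crosses under strand 1. Perm now: [2 1 3]
Gen 10 (s1^-1): strand 2 crosses under strand 1. Perm now: [1 2 3]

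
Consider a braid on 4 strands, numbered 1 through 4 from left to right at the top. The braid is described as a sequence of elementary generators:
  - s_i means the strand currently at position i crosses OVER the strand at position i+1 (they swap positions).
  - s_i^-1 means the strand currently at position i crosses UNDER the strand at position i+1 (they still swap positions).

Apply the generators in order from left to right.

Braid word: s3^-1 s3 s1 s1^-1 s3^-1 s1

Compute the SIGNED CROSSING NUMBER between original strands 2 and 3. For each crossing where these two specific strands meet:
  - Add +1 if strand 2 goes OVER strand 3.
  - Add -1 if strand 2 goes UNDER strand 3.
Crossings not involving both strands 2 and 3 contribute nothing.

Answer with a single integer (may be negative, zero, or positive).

Gen 1: crossing 3x4. Both 2&3? no. Sum: 0
Gen 2: crossing 4x3. Both 2&3? no. Sum: 0
Gen 3: crossing 1x2. Both 2&3? no. Sum: 0
Gen 4: crossing 2x1. Both 2&3? no. Sum: 0
Gen 5: crossing 3x4. Both 2&3? no. Sum: 0
Gen 6: crossing 1x2. Both 2&3? no. Sum: 0

Answer: 0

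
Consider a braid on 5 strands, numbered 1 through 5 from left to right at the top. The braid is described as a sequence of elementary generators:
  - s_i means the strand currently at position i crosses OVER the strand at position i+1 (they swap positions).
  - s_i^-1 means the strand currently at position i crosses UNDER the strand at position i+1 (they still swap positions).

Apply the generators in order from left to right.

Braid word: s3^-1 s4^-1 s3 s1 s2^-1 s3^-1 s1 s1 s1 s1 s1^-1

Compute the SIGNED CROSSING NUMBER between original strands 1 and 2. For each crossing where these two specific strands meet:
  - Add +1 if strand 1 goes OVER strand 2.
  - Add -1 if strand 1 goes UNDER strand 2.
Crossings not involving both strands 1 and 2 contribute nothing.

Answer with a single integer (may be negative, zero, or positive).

Gen 1: crossing 3x4. Both 1&2? no. Sum: 0
Gen 2: crossing 3x5. Both 1&2? no. Sum: 0
Gen 3: crossing 4x5. Both 1&2? no. Sum: 0
Gen 4: 1 over 2. Both 1&2? yes. Contrib: +1. Sum: 1
Gen 5: crossing 1x5. Both 1&2? no. Sum: 1
Gen 6: crossing 1x4. Both 1&2? no. Sum: 1
Gen 7: crossing 2x5. Both 1&2? no. Sum: 1
Gen 8: crossing 5x2. Both 1&2? no. Sum: 1
Gen 9: crossing 2x5. Both 1&2? no. Sum: 1
Gen 10: crossing 5x2. Both 1&2? no. Sum: 1
Gen 11: crossing 2x5. Both 1&2? no. Sum: 1

Answer: 1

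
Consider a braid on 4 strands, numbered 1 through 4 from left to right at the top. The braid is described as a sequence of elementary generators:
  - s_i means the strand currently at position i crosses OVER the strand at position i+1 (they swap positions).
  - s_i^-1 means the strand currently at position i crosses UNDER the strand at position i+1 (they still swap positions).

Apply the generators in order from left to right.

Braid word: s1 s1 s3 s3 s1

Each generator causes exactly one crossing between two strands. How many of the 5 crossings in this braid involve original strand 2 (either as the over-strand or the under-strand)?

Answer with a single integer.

Gen 1: crossing 1x2. Involves strand 2? yes. Count so far: 1
Gen 2: crossing 2x1. Involves strand 2? yes. Count so far: 2
Gen 3: crossing 3x4. Involves strand 2? no. Count so far: 2
Gen 4: crossing 4x3. Involves strand 2? no. Count so far: 2
Gen 5: crossing 1x2. Involves strand 2? yes. Count so far: 3

Answer: 3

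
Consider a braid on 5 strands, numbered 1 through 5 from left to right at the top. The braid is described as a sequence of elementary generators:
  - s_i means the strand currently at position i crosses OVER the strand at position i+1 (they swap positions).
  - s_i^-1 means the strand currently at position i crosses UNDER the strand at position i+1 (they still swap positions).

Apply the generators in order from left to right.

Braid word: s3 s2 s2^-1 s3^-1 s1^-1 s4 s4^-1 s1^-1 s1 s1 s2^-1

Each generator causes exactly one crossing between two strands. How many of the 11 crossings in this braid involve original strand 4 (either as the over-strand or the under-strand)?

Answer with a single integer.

Gen 1: crossing 3x4. Involves strand 4? yes. Count so far: 1
Gen 2: crossing 2x4. Involves strand 4? yes. Count so far: 2
Gen 3: crossing 4x2. Involves strand 4? yes. Count so far: 3
Gen 4: crossing 4x3. Involves strand 4? yes. Count so far: 4
Gen 5: crossing 1x2. Involves strand 4? no. Count so far: 4
Gen 6: crossing 4x5. Involves strand 4? yes. Count so far: 5
Gen 7: crossing 5x4. Involves strand 4? yes. Count so far: 6
Gen 8: crossing 2x1. Involves strand 4? no. Count so far: 6
Gen 9: crossing 1x2. Involves strand 4? no. Count so far: 6
Gen 10: crossing 2x1. Involves strand 4? no. Count so far: 6
Gen 11: crossing 2x3. Involves strand 4? no. Count so far: 6

Answer: 6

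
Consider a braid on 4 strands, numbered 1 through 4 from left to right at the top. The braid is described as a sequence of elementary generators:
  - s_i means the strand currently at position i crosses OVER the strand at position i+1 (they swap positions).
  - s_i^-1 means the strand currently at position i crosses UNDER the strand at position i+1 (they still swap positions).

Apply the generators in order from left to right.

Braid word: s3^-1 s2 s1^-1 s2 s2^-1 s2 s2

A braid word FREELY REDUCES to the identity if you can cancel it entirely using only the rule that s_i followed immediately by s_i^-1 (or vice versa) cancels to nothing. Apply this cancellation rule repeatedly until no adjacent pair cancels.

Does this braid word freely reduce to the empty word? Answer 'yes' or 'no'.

Gen 1 (s3^-1): push. Stack: [s3^-1]
Gen 2 (s2): push. Stack: [s3^-1 s2]
Gen 3 (s1^-1): push. Stack: [s3^-1 s2 s1^-1]
Gen 4 (s2): push. Stack: [s3^-1 s2 s1^-1 s2]
Gen 5 (s2^-1): cancels prior s2. Stack: [s3^-1 s2 s1^-1]
Gen 6 (s2): push. Stack: [s3^-1 s2 s1^-1 s2]
Gen 7 (s2): push. Stack: [s3^-1 s2 s1^-1 s2 s2]
Reduced word: s3^-1 s2 s1^-1 s2 s2

Answer: no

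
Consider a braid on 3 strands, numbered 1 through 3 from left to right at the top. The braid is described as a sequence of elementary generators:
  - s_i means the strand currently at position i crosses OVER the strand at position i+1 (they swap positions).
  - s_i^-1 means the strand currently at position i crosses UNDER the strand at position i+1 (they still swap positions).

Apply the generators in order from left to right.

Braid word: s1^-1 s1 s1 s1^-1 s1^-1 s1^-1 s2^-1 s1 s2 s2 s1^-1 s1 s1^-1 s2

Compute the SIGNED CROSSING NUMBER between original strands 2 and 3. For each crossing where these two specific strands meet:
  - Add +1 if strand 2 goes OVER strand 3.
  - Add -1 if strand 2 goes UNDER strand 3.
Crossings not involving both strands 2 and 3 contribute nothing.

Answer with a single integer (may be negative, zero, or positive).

Gen 1: crossing 1x2. Both 2&3? no. Sum: 0
Gen 2: crossing 2x1. Both 2&3? no. Sum: 0
Gen 3: crossing 1x2. Both 2&3? no. Sum: 0
Gen 4: crossing 2x1. Both 2&3? no. Sum: 0
Gen 5: crossing 1x2. Both 2&3? no. Sum: 0
Gen 6: crossing 2x1. Both 2&3? no. Sum: 0
Gen 7: 2 under 3. Both 2&3? yes. Contrib: -1. Sum: -1
Gen 8: crossing 1x3. Both 2&3? no. Sum: -1
Gen 9: crossing 1x2. Both 2&3? no. Sum: -1
Gen 10: crossing 2x1. Both 2&3? no. Sum: -1
Gen 11: crossing 3x1. Both 2&3? no. Sum: -1
Gen 12: crossing 1x3. Both 2&3? no. Sum: -1
Gen 13: crossing 3x1. Both 2&3? no. Sum: -1
Gen 14: 3 over 2. Both 2&3? yes. Contrib: -1. Sum: -2

Answer: -2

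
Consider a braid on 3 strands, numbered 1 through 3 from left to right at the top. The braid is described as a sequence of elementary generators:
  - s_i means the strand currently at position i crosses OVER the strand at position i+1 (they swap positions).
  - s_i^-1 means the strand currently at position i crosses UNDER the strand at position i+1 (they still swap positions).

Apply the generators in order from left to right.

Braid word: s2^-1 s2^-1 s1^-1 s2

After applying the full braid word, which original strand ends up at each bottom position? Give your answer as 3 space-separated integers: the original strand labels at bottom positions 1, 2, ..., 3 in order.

Gen 1 (s2^-1): strand 2 crosses under strand 3. Perm now: [1 3 2]
Gen 2 (s2^-1): strand 3 crosses under strand 2. Perm now: [1 2 3]
Gen 3 (s1^-1): strand 1 crosses under strand 2. Perm now: [2 1 3]
Gen 4 (s2): strand 1 crosses over strand 3. Perm now: [2 3 1]

Answer: 2 3 1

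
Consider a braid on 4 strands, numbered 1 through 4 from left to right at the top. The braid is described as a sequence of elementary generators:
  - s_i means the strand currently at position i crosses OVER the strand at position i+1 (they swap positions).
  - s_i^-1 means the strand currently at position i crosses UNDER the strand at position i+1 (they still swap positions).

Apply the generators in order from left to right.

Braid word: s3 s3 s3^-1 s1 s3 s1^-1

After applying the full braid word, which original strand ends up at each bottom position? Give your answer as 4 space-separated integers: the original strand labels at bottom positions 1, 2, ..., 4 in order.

Gen 1 (s3): strand 3 crosses over strand 4. Perm now: [1 2 4 3]
Gen 2 (s3): strand 4 crosses over strand 3. Perm now: [1 2 3 4]
Gen 3 (s3^-1): strand 3 crosses under strand 4. Perm now: [1 2 4 3]
Gen 4 (s1): strand 1 crosses over strand 2. Perm now: [2 1 4 3]
Gen 5 (s3): strand 4 crosses over strand 3. Perm now: [2 1 3 4]
Gen 6 (s1^-1): strand 2 crosses under strand 1. Perm now: [1 2 3 4]

Answer: 1 2 3 4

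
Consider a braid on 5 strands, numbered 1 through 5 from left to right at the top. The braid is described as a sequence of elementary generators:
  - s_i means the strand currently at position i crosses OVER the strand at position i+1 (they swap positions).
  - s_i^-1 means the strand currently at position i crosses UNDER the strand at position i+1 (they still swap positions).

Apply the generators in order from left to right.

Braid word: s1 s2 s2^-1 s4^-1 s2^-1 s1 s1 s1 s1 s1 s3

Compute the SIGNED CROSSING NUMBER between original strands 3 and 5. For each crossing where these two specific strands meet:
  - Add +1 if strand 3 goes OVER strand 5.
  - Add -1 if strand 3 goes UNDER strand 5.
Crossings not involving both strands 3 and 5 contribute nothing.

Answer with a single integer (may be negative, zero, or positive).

Answer: 0

Derivation:
Gen 1: crossing 1x2. Both 3&5? no. Sum: 0
Gen 2: crossing 1x3. Both 3&5? no. Sum: 0
Gen 3: crossing 3x1. Both 3&5? no. Sum: 0
Gen 4: crossing 4x5. Both 3&5? no. Sum: 0
Gen 5: crossing 1x3. Both 3&5? no. Sum: 0
Gen 6: crossing 2x3. Both 3&5? no. Sum: 0
Gen 7: crossing 3x2. Both 3&5? no. Sum: 0
Gen 8: crossing 2x3. Both 3&5? no. Sum: 0
Gen 9: crossing 3x2. Both 3&5? no. Sum: 0
Gen 10: crossing 2x3. Both 3&5? no. Sum: 0
Gen 11: crossing 1x5. Both 3&5? no. Sum: 0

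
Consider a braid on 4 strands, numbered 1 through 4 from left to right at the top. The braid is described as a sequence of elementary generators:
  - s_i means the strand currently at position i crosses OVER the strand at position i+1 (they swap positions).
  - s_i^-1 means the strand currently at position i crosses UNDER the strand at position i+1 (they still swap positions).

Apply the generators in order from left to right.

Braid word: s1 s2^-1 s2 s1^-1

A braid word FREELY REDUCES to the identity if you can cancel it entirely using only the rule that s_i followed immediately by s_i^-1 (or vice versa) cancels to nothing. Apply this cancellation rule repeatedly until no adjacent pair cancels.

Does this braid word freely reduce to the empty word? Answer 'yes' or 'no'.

Gen 1 (s1): push. Stack: [s1]
Gen 2 (s2^-1): push. Stack: [s1 s2^-1]
Gen 3 (s2): cancels prior s2^-1. Stack: [s1]
Gen 4 (s1^-1): cancels prior s1. Stack: []
Reduced word: (empty)

Answer: yes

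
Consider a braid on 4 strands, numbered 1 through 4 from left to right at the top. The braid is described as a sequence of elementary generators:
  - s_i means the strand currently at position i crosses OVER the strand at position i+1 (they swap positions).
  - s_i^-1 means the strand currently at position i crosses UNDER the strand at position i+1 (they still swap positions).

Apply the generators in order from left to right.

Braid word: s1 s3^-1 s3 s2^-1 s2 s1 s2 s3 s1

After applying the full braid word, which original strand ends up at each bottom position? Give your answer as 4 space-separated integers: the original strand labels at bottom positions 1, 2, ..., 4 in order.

Answer: 3 1 4 2

Derivation:
Gen 1 (s1): strand 1 crosses over strand 2. Perm now: [2 1 3 4]
Gen 2 (s3^-1): strand 3 crosses under strand 4. Perm now: [2 1 4 3]
Gen 3 (s3): strand 4 crosses over strand 3. Perm now: [2 1 3 4]
Gen 4 (s2^-1): strand 1 crosses under strand 3. Perm now: [2 3 1 4]
Gen 5 (s2): strand 3 crosses over strand 1. Perm now: [2 1 3 4]
Gen 6 (s1): strand 2 crosses over strand 1. Perm now: [1 2 3 4]
Gen 7 (s2): strand 2 crosses over strand 3. Perm now: [1 3 2 4]
Gen 8 (s3): strand 2 crosses over strand 4. Perm now: [1 3 4 2]
Gen 9 (s1): strand 1 crosses over strand 3. Perm now: [3 1 4 2]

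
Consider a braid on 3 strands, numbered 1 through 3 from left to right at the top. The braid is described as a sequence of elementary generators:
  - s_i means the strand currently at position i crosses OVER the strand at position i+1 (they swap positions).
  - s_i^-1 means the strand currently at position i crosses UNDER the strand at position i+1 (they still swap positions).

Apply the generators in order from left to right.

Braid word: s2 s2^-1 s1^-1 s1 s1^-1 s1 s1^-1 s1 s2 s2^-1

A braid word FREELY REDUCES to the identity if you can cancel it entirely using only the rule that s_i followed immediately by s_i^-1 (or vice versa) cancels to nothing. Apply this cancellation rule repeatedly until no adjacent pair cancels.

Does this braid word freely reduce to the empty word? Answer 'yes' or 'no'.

Answer: yes

Derivation:
Gen 1 (s2): push. Stack: [s2]
Gen 2 (s2^-1): cancels prior s2. Stack: []
Gen 3 (s1^-1): push. Stack: [s1^-1]
Gen 4 (s1): cancels prior s1^-1. Stack: []
Gen 5 (s1^-1): push. Stack: [s1^-1]
Gen 6 (s1): cancels prior s1^-1. Stack: []
Gen 7 (s1^-1): push. Stack: [s1^-1]
Gen 8 (s1): cancels prior s1^-1. Stack: []
Gen 9 (s2): push. Stack: [s2]
Gen 10 (s2^-1): cancels prior s2. Stack: []
Reduced word: (empty)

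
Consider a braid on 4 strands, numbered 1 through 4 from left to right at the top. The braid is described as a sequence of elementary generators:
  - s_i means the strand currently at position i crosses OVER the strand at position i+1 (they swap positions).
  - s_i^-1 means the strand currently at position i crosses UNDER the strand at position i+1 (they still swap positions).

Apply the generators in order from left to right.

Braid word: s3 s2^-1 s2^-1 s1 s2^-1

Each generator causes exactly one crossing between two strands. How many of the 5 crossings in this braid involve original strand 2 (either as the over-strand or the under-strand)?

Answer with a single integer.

Answer: 3

Derivation:
Gen 1: crossing 3x4. Involves strand 2? no. Count so far: 0
Gen 2: crossing 2x4. Involves strand 2? yes. Count so far: 1
Gen 3: crossing 4x2. Involves strand 2? yes. Count so far: 2
Gen 4: crossing 1x2. Involves strand 2? yes. Count so far: 3
Gen 5: crossing 1x4. Involves strand 2? no. Count so far: 3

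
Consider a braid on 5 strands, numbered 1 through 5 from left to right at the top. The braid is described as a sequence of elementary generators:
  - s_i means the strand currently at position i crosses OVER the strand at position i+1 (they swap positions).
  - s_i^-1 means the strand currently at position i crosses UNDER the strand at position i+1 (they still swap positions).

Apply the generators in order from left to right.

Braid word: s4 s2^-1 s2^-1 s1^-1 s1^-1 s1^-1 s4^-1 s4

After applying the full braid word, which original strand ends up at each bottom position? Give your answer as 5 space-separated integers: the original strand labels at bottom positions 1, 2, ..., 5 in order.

Gen 1 (s4): strand 4 crosses over strand 5. Perm now: [1 2 3 5 4]
Gen 2 (s2^-1): strand 2 crosses under strand 3. Perm now: [1 3 2 5 4]
Gen 3 (s2^-1): strand 3 crosses under strand 2. Perm now: [1 2 3 5 4]
Gen 4 (s1^-1): strand 1 crosses under strand 2. Perm now: [2 1 3 5 4]
Gen 5 (s1^-1): strand 2 crosses under strand 1. Perm now: [1 2 3 5 4]
Gen 6 (s1^-1): strand 1 crosses under strand 2. Perm now: [2 1 3 5 4]
Gen 7 (s4^-1): strand 5 crosses under strand 4. Perm now: [2 1 3 4 5]
Gen 8 (s4): strand 4 crosses over strand 5. Perm now: [2 1 3 5 4]

Answer: 2 1 3 5 4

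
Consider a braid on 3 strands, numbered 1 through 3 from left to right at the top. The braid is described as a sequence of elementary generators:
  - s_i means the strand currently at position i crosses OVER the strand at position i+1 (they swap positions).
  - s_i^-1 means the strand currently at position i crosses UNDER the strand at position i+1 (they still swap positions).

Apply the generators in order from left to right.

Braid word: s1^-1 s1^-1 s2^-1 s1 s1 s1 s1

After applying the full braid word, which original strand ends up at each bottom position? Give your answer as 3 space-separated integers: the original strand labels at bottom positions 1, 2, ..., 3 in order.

Answer: 1 3 2

Derivation:
Gen 1 (s1^-1): strand 1 crosses under strand 2. Perm now: [2 1 3]
Gen 2 (s1^-1): strand 2 crosses under strand 1. Perm now: [1 2 3]
Gen 3 (s2^-1): strand 2 crosses under strand 3. Perm now: [1 3 2]
Gen 4 (s1): strand 1 crosses over strand 3. Perm now: [3 1 2]
Gen 5 (s1): strand 3 crosses over strand 1. Perm now: [1 3 2]
Gen 6 (s1): strand 1 crosses over strand 3. Perm now: [3 1 2]
Gen 7 (s1): strand 3 crosses over strand 1. Perm now: [1 3 2]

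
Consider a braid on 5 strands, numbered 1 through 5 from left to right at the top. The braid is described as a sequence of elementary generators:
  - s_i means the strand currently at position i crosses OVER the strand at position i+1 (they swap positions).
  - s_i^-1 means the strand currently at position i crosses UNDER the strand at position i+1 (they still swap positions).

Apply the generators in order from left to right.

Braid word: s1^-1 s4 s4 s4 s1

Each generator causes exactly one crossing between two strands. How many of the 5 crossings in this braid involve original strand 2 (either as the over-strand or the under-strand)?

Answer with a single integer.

Gen 1: crossing 1x2. Involves strand 2? yes. Count so far: 1
Gen 2: crossing 4x5. Involves strand 2? no. Count so far: 1
Gen 3: crossing 5x4. Involves strand 2? no. Count so far: 1
Gen 4: crossing 4x5. Involves strand 2? no. Count so far: 1
Gen 5: crossing 2x1. Involves strand 2? yes. Count so far: 2

Answer: 2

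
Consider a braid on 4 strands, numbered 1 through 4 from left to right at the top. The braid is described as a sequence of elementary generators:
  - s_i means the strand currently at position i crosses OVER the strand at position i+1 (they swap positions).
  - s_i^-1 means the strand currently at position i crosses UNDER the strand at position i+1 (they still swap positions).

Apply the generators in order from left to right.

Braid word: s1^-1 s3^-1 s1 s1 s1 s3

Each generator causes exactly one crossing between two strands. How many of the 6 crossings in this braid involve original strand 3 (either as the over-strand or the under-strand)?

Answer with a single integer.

Answer: 2

Derivation:
Gen 1: crossing 1x2. Involves strand 3? no. Count so far: 0
Gen 2: crossing 3x4. Involves strand 3? yes. Count so far: 1
Gen 3: crossing 2x1. Involves strand 3? no. Count so far: 1
Gen 4: crossing 1x2. Involves strand 3? no. Count so far: 1
Gen 5: crossing 2x1. Involves strand 3? no. Count so far: 1
Gen 6: crossing 4x3. Involves strand 3? yes. Count so far: 2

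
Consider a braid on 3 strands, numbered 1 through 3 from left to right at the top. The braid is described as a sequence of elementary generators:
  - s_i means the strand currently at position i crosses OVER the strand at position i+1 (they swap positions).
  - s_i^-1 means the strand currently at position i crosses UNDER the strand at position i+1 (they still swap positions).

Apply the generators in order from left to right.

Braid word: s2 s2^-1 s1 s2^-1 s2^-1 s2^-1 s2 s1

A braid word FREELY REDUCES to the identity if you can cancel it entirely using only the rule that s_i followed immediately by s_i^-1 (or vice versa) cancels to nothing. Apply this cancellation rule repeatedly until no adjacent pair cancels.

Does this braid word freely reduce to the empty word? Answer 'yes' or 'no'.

Answer: no

Derivation:
Gen 1 (s2): push. Stack: [s2]
Gen 2 (s2^-1): cancels prior s2. Stack: []
Gen 3 (s1): push. Stack: [s1]
Gen 4 (s2^-1): push. Stack: [s1 s2^-1]
Gen 5 (s2^-1): push. Stack: [s1 s2^-1 s2^-1]
Gen 6 (s2^-1): push. Stack: [s1 s2^-1 s2^-1 s2^-1]
Gen 7 (s2): cancels prior s2^-1. Stack: [s1 s2^-1 s2^-1]
Gen 8 (s1): push. Stack: [s1 s2^-1 s2^-1 s1]
Reduced word: s1 s2^-1 s2^-1 s1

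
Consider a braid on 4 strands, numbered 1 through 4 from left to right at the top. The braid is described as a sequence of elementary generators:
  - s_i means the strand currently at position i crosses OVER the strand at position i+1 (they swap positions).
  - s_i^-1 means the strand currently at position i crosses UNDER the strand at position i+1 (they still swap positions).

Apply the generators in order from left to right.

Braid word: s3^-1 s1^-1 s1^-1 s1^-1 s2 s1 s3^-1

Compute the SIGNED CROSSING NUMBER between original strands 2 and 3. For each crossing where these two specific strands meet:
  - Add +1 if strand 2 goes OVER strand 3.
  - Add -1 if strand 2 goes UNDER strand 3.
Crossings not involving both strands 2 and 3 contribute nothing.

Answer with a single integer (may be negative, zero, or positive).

Answer: 0

Derivation:
Gen 1: crossing 3x4. Both 2&3? no. Sum: 0
Gen 2: crossing 1x2. Both 2&3? no. Sum: 0
Gen 3: crossing 2x1. Both 2&3? no. Sum: 0
Gen 4: crossing 1x2. Both 2&3? no. Sum: 0
Gen 5: crossing 1x4. Both 2&3? no. Sum: 0
Gen 6: crossing 2x4. Both 2&3? no. Sum: 0
Gen 7: crossing 1x3. Both 2&3? no. Sum: 0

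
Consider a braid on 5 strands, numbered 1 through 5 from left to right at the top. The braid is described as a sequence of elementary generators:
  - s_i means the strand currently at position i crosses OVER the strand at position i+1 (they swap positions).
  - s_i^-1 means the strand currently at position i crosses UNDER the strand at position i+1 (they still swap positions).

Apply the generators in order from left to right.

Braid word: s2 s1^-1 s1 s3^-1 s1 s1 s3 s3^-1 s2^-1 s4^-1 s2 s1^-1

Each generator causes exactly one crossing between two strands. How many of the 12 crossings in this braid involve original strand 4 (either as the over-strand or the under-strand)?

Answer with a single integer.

Answer: 5

Derivation:
Gen 1: crossing 2x3. Involves strand 4? no. Count so far: 0
Gen 2: crossing 1x3. Involves strand 4? no. Count so far: 0
Gen 3: crossing 3x1. Involves strand 4? no. Count so far: 0
Gen 4: crossing 2x4. Involves strand 4? yes. Count so far: 1
Gen 5: crossing 1x3. Involves strand 4? no. Count so far: 1
Gen 6: crossing 3x1. Involves strand 4? no. Count so far: 1
Gen 7: crossing 4x2. Involves strand 4? yes. Count so far: 2
Gen 8: crossing 2x4. Involves strand 4? yes. Count so far: 3
Gen 9: crossing 3x4. Involves strand 4? yes. Count so far: 4
Gen 10: crossing 2x5. Involves strand 4? no. Count so far: 4
Gen 11: crossing 4x3. Involves strand 4? yes. Count so far: 5
Gen 12: crossing 1x3. Involves strand 4? no. Count so far: 5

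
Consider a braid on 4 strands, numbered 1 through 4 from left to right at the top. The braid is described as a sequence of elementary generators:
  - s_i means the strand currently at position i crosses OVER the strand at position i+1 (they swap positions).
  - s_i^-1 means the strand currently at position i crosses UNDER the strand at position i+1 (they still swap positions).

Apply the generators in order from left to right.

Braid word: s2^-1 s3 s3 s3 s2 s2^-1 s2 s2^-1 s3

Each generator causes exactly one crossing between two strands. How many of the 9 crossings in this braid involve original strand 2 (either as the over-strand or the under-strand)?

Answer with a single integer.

Gen 1: crossing 2x3. Involves strand 2? yes. Count so far: 1
Gen 2: crossing 2x4. Involves strand 2? yes. Count so far: 2
Gen 3: crossing 4x2. Involves strand 2? yes. Count so far: 3
Gen 4: crossing 2x4. Involves strand 2? yes. Count so far: 4
Gen 5: crossing 3x4. Involves strand 2? no. Count so far: 4
Gen 6: crossing 4x3. Involves strand 2? no. Count so far: 4
Gen 7: crossing 3x4. Involves strand 2? no. Count so far: 4
Gen 8: crossing 4x3. Involves strand 2? no. Count so far: 4
Gen 9: crossing 4x2. Involves strand 2? yes. Count so far: 5

Answer: 5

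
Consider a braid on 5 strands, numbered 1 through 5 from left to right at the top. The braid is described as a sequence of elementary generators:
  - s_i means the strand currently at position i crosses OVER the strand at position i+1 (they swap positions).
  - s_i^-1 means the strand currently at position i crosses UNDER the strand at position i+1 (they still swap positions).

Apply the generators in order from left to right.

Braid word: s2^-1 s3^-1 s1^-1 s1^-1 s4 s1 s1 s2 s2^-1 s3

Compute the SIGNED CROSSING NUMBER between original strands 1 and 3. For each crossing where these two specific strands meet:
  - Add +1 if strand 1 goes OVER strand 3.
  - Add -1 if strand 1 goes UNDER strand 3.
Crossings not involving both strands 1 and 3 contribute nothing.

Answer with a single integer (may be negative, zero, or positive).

Gen 1: crossing 2x3. Both 1&3? no. Sum: 0
Gen 2: crossing 2x4. Both 1&3? no. Sum: 0
Gen 3: 1 under 3. Both 1&3? yes. Contrib: -1. Sum: -1
Gen 4: 3 under 1. Both 1&3? yes. Contrib: +1. Sum: 0
Gen 5: crossing 2x5. Both 1&3? no. Sum: 0
Gen 6: 1 over 3. Both 1&3? yes. Contrib: +1. Sum: 1
Gen 7: 3 over 1. Both 1&3? yes. Contrib: -1. Sum: 0
Gen 8: crossing 3x4. Both 1&3? no. Sum: 0
Gen 9: crossing 4x3. Both 1&3? no. Sum: 0
Gen 10: crossing 4x5. Both 1&3? no. Sum: 0

Answer: 0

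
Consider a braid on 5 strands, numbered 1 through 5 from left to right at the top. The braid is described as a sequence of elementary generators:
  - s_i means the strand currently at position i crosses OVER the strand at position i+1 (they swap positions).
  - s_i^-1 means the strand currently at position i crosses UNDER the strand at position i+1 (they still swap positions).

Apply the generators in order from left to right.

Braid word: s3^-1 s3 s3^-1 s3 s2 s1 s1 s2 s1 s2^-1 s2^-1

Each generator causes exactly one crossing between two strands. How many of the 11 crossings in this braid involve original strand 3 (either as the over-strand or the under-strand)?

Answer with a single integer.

Answer: 10

Derivation:
Gen 1: crossing 3x4. Involves strand 3? yes. Count so far: 1
Gen 2: crossing 4x3. Involves strand 3? yes. Count so far: 2
Gen 3: crossing 3x4. Involves strand 3? yes. Count so far: 3
Gen 4: crossing 4x3. Involves strand 3? yes. Count so far: 4
Gen 5: crossing 2x3. Involves strand 3? yes. Count so far: 5
Gen 6: crossing 1x3. Involves strand 3? yes. Count so far: 6
Gen 7: crossing 3x1. Involves strand 3? yes. Count so far: 7
Gen 8: crossing 3x2. Involves strand 3? yes. Count so far: 8
Gen 9: crossing 1x2. Involves strand 3? no. Count so far: 8
Gen 10: crossing 1x3. Involves strand 3? yes. Count so far: 9
Gen 11: crossing 3x1. Involves strand 3? yes. Count so far: 10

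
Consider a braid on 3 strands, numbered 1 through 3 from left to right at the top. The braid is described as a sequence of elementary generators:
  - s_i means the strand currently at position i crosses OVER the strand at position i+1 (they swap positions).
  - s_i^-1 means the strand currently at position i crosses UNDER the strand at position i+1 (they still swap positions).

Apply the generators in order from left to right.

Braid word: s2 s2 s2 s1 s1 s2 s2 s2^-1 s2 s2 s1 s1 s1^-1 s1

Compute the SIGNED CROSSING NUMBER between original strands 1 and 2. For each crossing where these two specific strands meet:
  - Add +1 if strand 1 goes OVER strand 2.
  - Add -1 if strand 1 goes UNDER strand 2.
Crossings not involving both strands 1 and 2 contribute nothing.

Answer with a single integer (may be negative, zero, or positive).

Answer: -2

Derivation:
Gen 1: crossing 2x3. Both 1&2? no. Sum: 0
Gen 2: crossing 3x2. Both 1&2? no. Sum: 0
Gen 3: crossing 2x3. Both 1&2? no. Sum: 0
Gen 4: crossing 1x3. Both 1&2? no. Sum: 0
Gen 5: crossing 3x1. Both 1&2? no. Sum: 0
Gen 6: crossing 3x2. Both 1&2? no. Sum: 0
Gen 7: crossing 2x3. Both 1&2? no. Sum: 0
Gen 8: crossing 3x2. Both 1&2? no. Sum: 0
Gen 9: crossing 2x3. Both 1&2? no. Sum: 0
Gen 10: crossing 3x2. Both 1&2? no. Sum: 0
Gen 11: 1 over 2. Both 1&2? yes. Contrib: +1. Sum: 1
Gen 12: 2 over 1. Both 1&2? yes. Contrib: -1. Sum: 0
Gen 13: 1 under 2. Both 1&2? yes. Contrib: -1. Sum: -1
Gen 14: 2 over 1. Both 1&2? yes. Contrib: -1. Sum: -2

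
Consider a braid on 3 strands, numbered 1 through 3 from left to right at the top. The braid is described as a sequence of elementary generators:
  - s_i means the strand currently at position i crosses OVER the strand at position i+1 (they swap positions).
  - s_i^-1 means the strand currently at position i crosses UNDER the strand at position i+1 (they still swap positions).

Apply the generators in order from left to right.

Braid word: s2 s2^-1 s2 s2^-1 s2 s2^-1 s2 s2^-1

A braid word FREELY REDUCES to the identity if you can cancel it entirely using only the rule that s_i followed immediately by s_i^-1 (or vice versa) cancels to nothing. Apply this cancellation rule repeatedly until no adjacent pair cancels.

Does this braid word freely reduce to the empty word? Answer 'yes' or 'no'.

Answer: yes

Derivation:
Gen 1 (s2): push. Stack: [s2]
Gen 2 (s2^-1): cancels prior s2. Stack: []
Gen 3 (s2): push. Stack: [s2]
Gen 4 (s2^-1): cancels prior s2. Stack: []
Gen 5 (s2): push. Stack: [s2]
Gen 6 (s2^-1): cancels prior s2. Stack: []
Gen 7 (s2): push. Stack: [s2]
Gen 8 (s2^-1): cancels prior s2. Stack: []
Reduced word: (empty)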